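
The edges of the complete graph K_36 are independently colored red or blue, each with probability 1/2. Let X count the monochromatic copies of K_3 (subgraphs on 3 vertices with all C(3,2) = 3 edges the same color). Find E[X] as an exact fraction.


Let X = Σ_S X_S over the C(36, 3) = 7140 subsets S of size 3, where X_S = 1 if the K_3 on S is monochromatic.
For a fixed S, the K_3 on S has C(3, 2) = 3 edges. P[all 3 edges red] = (1/2)^3, and likewise for blue, so P[monochromatic] = 2·(1/2)^3 = 2^{1 − 3} = 1/4.
Summing: E[X] = C(36, 3) · 2^{1 − 3} = 7140 · 1/4 = 1785.
Numerically: E[X] ≈ 1785.00000.

E[X] = C(36,3)·2^(1−C(3,2)) = 1785 ≈ 1785.00000.


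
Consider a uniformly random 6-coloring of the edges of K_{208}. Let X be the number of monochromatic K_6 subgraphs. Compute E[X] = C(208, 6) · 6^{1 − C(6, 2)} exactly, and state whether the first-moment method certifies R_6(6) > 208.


E[X] = C(208, 6) · 6^{1 − 15} = 104579959848 · 6^{−14} = 104579959848/78364164096.
As a reduced fraction: E[X] = 4357498327/3265173504 ≈ 1.3345.
Is E[X] < 1? NO.
Since E[X] ≥ 1, the first-moment bound is inconclusive at n = 208; it does NOT by itself certify R_6(6) > 208.

E[X] = 4357498327/3265173504 ≈ 1.3345; E[X] ≥ 1; first-moment method inconclusive here.


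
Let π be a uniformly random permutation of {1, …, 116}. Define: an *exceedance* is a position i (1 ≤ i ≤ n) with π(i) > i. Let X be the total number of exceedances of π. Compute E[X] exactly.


Write X = Σ_{i=1}^{116} X_i, where X_i = 1_{π(i) > i}.
For each fixed i, π(i) is uniform over {1, …, 116} (marginal of a uniform permutation), so P[π(i) > i] = (n − i)/n. Summing: Σ_{i=1}^{116} (n − i)/n = (0 + 1 + … + 115)/116 = 116(116 − 1)/(2·116) = (116 − 1)/2.
Hence E[X] = Σ_{i=1}^{116} (116 − i)/116 = 115/2 ≈ 57.50000.

E[X] = 115/2 = 57.50000.


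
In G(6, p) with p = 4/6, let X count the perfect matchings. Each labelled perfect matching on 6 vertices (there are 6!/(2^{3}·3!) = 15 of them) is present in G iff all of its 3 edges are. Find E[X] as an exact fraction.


K_6 has 6!/(2^{3}·3!) = 15 labelled perfect matchings.
For each such perfect matching H, let X_H = 1 if all 3 edges of H are present in G. Then P[X_H = 1] = p^{3} = (2/3)^{3} = 8/27.
Summing the indicators: E[X] = Σ_H E[X_H] = 15 · p^{3} = 15 · 8/27 = 40/9.
Numerically: E[X] ≈ 4.4444.

E[X] = 15 · (2/3)^{3} = 40/9 ≈ 4.4444.


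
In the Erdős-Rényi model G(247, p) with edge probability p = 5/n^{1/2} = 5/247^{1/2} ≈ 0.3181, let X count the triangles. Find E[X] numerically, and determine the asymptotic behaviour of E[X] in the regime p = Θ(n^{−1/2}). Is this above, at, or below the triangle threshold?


Number of potential triangles: C(247, 3) = 2481115.
Each occurs with probability p³ ≈ (0.3181)³ ≈ 3.220065e-02.
By linearity: E[X] = C(247, 3)·p³ ≈ 2481115 · 3.220065e-02 ≈ 79893.5056.
Since α = 1/2 < 1, p = c/n^{1/2} ≫ 1/n is above the triangle threshold p ~ 1/n. Asymptotically E[X] ~ (c³/6)·n^{3(1−α)} = (5³/6)·n^{1.5} → ∞; triangles are abundant w.h.p.

E[X] ≈ 79893.5056; in regime p = Θ(1/n^{1/2}) E[X] diverges (above the triangle threshold p ~ 1/n).


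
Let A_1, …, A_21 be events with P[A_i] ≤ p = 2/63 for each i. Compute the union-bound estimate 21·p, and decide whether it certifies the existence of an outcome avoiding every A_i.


Union bound: P[∪_{i=1}^{21} A_i] ≤ Σ_i P[A_i] ≤ 21·p = 21·(2/63) = 2/3.
Numerically: 2/3 ≈ 0.6666667.
Is 2/3 < 1? YES.
Since P[∪ A_i] ≤ 2/3 < 1, the complement has P[∩ A_i^c] ≥ 1 − 2/3 = 1/3 > 0, so some outcome avoids every A_i.

21·p = 2/3 ≈ 0.6666667; existence CERTIFIED by the union bound.


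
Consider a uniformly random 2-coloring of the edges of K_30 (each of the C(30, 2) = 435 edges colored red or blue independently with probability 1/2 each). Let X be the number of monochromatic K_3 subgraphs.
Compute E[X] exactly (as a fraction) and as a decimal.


Let X = Σ_S X_S over the C(30, 3) = 4060 subsets S of size 3, where X_S = 1 if the K_3 on S is monochromatic.
For a fixed S, the K_3 on S has C(3, 2) = 3 edges. P[all 3 edges red] = (1/2)^3, and likewise for blue, so P[monochromatic] = 2·(1/2)^3 = 2^{1 − 3} = 1/4.
By linearity: E[X] = C(30, 3) · 2^{1 − 3} = 4060 · 1/4 = 1015.
Numerically: E[X] ≈ 1015.00000.

E[X] = C(30,3)·2^(1−C(3,2)) = 1015 ≈ 1015.00000.


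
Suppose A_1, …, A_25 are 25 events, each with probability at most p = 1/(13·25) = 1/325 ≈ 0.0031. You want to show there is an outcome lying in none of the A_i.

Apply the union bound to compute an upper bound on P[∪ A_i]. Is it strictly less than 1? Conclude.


Union bound: P[∪_{i=1}^{25} A_i] ≤ Σ_i P[A_i] ≤ 25·p = 25·(1/325) = 1/13.
Numerically: 1/13 ≈ 0.0769.
Is 1/13 < 1? YES.
Since P[∪ A_i] ≤ 1/13 < 1, the complement has P[∩ A_i^c] ≥ 1 − 1/13 = 12/13 > 0, so some outcome avoids every A_i.

25·p = 1/13 ≈ 0.0769; existence CERTIFIED by the union bound.


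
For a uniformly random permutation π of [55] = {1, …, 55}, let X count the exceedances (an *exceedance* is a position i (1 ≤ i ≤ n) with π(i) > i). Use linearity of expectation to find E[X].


Write X = Σ_{i=1}^{55} X_i, where X_i = 1_{π(i) > i}.
For each fixed i, π(i) is uniform over {1, …, 55} (marginal of a uniform permutation), so P[π(i) > i] = (n − i)/n. Summing: Σ_{i=1}^{55} (n − i)/n = (0 + 1 + … + 54)/55 = 55(55 − 1)/(2·55) = (55 − 1)/2.
Hence E[X] = Σ_{i=1}^{55} (55 − i)/55 = 27 ≈ 27.000000.

E[X] = 27 = 27.000000.


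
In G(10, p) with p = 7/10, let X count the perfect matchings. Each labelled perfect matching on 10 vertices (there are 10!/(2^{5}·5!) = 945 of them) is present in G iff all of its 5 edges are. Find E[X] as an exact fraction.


K_10 has 10!/(2^{5}·5!) = 945 labelled perfect matchings.
For each such perfect matching H, let X_H = 1 if all 5 edges of H are present in G. Then P[X_H = 1] = p^{5} = (7/10)^{5} = 16807/100000.
Summing the indicators: E[X] = Σ_H E[X_H] = 945 · p^{5} = 945 · 16807/100000 = 3176523/20000.
Numerically: E[X] ≈ 159.

E[X] = 945 · (7/10)^{5} = 3176523/20000 ≈ 159.


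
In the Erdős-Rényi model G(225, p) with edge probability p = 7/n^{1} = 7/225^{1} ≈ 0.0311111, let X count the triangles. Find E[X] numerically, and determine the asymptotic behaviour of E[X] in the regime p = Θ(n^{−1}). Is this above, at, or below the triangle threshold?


Number of potential triangles: C(225, 3) = 1873200.
Each occurs with probability p³ ≈ (0.0311111)³ ≈ 3.01124829e-05.
By linearity: E[X] = C(225, 3)·p³ ≈ 1873200 · 3.01124829e-05 ≈ 56.406703.
Here α = 1, so p = 7/n is exactly at the triangle threshold p ~ 1/n. Asymptotically E[X] → c³/6 = 7³/6 = 343/6 ≈ 57.166667, a bounded constant. In this regime the triangle count is asymptotically Poisson(c³/6).

E[X] ≈ 56.406703; in regime p = Θ(1/n^{1}) E[X] stays bounded (at the triangle threshold p ~ 1/n).


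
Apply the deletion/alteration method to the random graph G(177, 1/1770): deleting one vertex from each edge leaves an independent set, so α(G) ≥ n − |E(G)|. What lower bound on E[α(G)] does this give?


E[|E(G)|] = C(177, 2)·p = 15576 · (1/1770) = 44/5.
E[α(G)] ≥ n − E[|E(G)|] = 177 − 44/5 = 841/5.
Numerically: ≈ 168.20000.
(This is only a lower bound; the true E[α(G)] may be larger.)

E[α(G)] ≥ 841/5 ≈ 168.20000.


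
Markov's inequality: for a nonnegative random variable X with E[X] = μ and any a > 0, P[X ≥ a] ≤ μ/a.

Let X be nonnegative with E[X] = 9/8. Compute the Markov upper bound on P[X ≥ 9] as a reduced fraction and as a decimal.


μ = E[X] = 9/8, a = 9.
Markov: P[X ≥ 9] ≤ μ/a = (9/8)/9 = 1/8.
Numerically: ≈ 0.12500.
(Since a = 9 > μ = 1.12500, the bound 1/8 is < 1 and informative.)

P[X ≥ 9] ≤ 1/8 ≈ 0.12500.


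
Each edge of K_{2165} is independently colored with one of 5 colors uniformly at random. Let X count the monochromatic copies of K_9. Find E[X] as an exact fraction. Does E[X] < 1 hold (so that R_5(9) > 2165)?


E[X] = C(2165, 9) · 5^{1 − 36} = 2832220612024886803272630 · 5^{−35} = 2832220612024886803272630/2910383045673370361328125.
As a reduced fraction: E[X] = 566444122404977360654526/582076609134674072265625 ≈ 0.9731436.
Is E[X] < 1? YES.
Since E[X] < 1, there exists a 5-coloring of K_{2165} with no monochromatic K_9; hence R_5(9) > 2165.

E[X] = 566444122404977360654526/582076609134674072265625 ≈ 0.9731436; E[X] < 1, so R_5(9) > 2165.


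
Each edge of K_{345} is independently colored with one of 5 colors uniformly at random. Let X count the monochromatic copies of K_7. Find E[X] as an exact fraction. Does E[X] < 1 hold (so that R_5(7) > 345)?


E[X] = C(345, 7) · 5^{1 − 21} = 108567596033820 · 5^{−20} = 108567596033820/95367431640625.
As a reduced fraction: E[X] = 21713519206764/19073486328125 ≈ 1.1384.
Is E[X] < 1? NO.
Since E[X] ≥ 1, the first-moment bound is inconclusive at n = 345; it does NOT by itself certify R_5(7) > 345.

E[X] = 21713519206764/19073486328125 ≈ 1.1384; E[X] ≥ 1; first-moment method inconclusive here.


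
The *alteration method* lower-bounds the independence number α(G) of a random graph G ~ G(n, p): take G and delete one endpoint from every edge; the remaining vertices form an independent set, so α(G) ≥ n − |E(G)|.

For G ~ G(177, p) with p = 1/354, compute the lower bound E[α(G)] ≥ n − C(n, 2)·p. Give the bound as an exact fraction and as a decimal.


E[|E(G)|] = C(177, 2)·p = 15576 · (1/354) = 44.
E[α(G)] ≥ n − E[|E(G)|] = 177 − 44 = 133.
Numerically: ≈ 133.0000.
(This is only a lower bound; the true E[α(G)] may be larger.)

E[α(G)] ≥ 133 ≈ 133.0000.


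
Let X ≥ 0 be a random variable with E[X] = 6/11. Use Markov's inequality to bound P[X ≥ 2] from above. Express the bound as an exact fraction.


μ = E[X] = 6/11, a = 2.
Markov: P[X ≥ 2] ≤ μ/a = (6/11)/2 = 3/11.
Numerically: ≈ 0.27273.
(Since a = 2 > μ = 0.54545, the bound 3/11 is < 1 and informative.)

P[X ≥ 2] ≤ 3/11 ≈ 0.27273.


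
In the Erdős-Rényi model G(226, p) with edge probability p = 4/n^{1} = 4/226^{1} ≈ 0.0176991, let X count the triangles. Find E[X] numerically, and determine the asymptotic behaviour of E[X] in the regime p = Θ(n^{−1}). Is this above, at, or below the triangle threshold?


Number of potential triangles: C(226, 3) = 1898400.
Each occurs with probability p³ ≈ (0.0176991)³ ≈ 5.54440130e-06.
By linearity: E[X] = C(226, 3)·p³ ≈ 1898400 · 5.54440130e-06 ≈ 10.525491.
Here α = 1, so p = 4/n is exactly at the triangle threshold p ~ 1/n. Asymptotically E[X] → c³/6 = 4³/6 = 32/3 ≈ 10.666667, a bounded constant. In this regime the triangle count is asymptotically Poisson(c³/6).

E[X] ≈ 10.525491; in regime p = Θ(1/n^{1}) E[X] stays bounded (at the triangle threshold p ~ 1/n).


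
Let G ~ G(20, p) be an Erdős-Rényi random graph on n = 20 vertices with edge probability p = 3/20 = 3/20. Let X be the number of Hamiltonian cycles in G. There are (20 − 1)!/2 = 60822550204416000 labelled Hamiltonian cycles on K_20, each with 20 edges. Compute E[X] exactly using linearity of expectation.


K_20 has (20 − 1)!/2 = 60822550204416000 labelled Hamiltonian cycles.
For each such Hamiltonian cycle H, let X_H = 1 if all 20 edges of H are present in G. Then P[X_H = 1] = p^{20} = (3/20)^{20} = 3486784401/104857600000000000000000000.
By linearity of expectation: E[X] = Σ_H E[X_H] = 60822550204416000 · p^{20} = 60822550204416000 · 3486784401/104857600000000000000000000 = 51776152168407487821/25600000000000000000.
Numerically: E[X] ≈ 2.0225.

E[X] = 60822550204416000 · (3/20)^{20} = 51776152168407487821/25600000000000000000 ≈ 2.0225.


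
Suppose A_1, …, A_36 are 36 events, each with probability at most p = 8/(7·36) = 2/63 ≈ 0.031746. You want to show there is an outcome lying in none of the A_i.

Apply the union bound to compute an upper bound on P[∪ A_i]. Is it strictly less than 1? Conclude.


Union bound: P[∪_{i=1}^{36} A_i] ≤ Σ_i P[A_i] ≤ 36·p = 36·(2/63) = 8/7.
Numerically: 8/7 ≈ 1.142857.
Is 8/7 < 1? NO.
Since the bound 8/7 is ≥ 1, the union bound is uninformative here; it does NOT by itself certify existence.

36·p = 8/7 ≈ 1.142857; existence NOT certified by the union bound.


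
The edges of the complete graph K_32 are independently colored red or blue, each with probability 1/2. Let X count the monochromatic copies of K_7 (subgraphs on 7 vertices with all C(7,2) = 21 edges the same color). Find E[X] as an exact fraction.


Let X = Σ_S X_S over the C(32, 7) = 3365856 subsets S of size 7, where X_S = 1 if the K_7 on S is monochromatic.
For a fixed S, the K_7 on S has C(7, 2) = 21 edges. P[all 21 edges red] = (1/2)^21, and likewise for blue, so P[monochromatic] = 2·(1/2)^21 = 2^{1 − 21} = 1/1048576.
By linearity: E[X] = C(32, 7) · 2^{1 − 21} = 3365856 · 1/1048576 = 105183/32768.
Numerically: E[X] ≈ 3.209930.

E[X] = C(32,7)·2^(1−C(7,2)) = 105183/32768 ≈ 3.209930.


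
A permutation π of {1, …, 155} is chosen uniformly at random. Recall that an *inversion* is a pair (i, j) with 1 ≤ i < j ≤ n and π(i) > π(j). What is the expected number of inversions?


Write X = Σ X_I over the C(155, 2) = 11935 pairs i < j, with X_I the indicator of one inversion.
There are 11935 indicators.
For each fixed pair i < j, the values π(i) and π(j) are two distinct elements of {1, …, 155} in uniformly random order; by symmetry P[π(i) > π(j)] = 1/2.
By linearity: E[X] = 11935 · (1/2) = C(155, 2) · (1/2) = 11935/2 = 11935/2 ≈ 5967.500.

E[X] = 11935/2 = 5967.500.


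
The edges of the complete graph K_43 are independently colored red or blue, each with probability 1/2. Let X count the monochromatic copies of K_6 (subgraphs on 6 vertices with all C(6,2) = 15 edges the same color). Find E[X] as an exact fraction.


Let X = Σ_S X_S over the C(43, 6) = 6096454 subsets S of size 6, where X_S = 1 if the K_6 on S is monochromatic.
For a fixed S, the K_6 on S has C(6, 2) = 15 edges. P[all 15 edges red] = (1/2)^15, and likewise for blue, so P[monochromatic] = 2·(1/2)^15 = 2^{1 − 15} = 1/16384.
Summing: E[X] = C(43, 6) · 2^{1 − 15} = 6096454 · 1/16384 = 3048227/8192.
Numerically: E[X] ≈ 372.0980.

E[X] = C(43,6)·2^(1−C(6,2)) = 3048227/8192 ≈ 372.0980.


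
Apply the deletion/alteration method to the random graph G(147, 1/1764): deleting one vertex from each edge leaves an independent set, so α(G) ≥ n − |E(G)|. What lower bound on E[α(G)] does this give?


E[|E(G)|] = C(147, 2)·p = 10731 · (1/1764) = 73/12.
E[α(G)] ≥ n − E[|E(G)|] = 147 − 73/12 = 1691/12.
Numerically: ≈ 140.91667.
(This is only a lower bound; the true E[α(G)] may be larger.)

E[α(G)] ≥ 1691/12 ≈ 140.91667.


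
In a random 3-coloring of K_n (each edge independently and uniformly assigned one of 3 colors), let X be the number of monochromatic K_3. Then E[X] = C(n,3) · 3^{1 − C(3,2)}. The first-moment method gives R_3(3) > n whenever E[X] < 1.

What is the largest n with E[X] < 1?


We need C(n, 3) · 3^{1 − 3} < 1, i.e. C(n, 3) < 3^{3 − 1} = 9.
Check values of n near the boundary:
  n = 3: C(3, 3) = 1; 1 < 9? YES
  n = 4: C(4, 3) = 4; 4 < 9? YES
  n = 5: C(5, 3) = 10; 10 < 9? NO
The largest n with C(n, 3) < 9 is n = 4 (where E[X] = 4/9 ≈ 0.44444). Hence R_3(3) > 4, i.e. R_3(3) ≥ 5.

Largest n = 4; hence R_3(3) > 4.


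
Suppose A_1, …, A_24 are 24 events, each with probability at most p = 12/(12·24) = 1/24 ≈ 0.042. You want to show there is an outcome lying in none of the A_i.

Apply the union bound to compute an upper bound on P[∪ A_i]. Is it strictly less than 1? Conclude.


Union bound: P[∪_{i=1}^{24} A_i] ≤ Σ_i P[A_i] ≤ 24·p = 24·(1/24) = 1.
Numerically: 1 ≈ 1.000.
Is 1 < 1? NO.
Since the bound 1 is ≥ 1, the union bound is uninformative here; it does NOT by itself certify existence.

24·p = 1 ≈ 1.000; existence NOT certified by the union bound.


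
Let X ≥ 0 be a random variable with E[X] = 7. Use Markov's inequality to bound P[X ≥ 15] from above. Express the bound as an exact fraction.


μ = E[X] = 7, a = 15.
Markov: P[X ≥ 15] ≤ μ/a = (7)/15 = 7/15.
Numerically: ≈ 0.467.
(Since a = 15 > μ = 7.000, the bound 7/15 is < 1 and informative.)

P[X ≥ 15] ≤ 7/15 ≈ 0.467.


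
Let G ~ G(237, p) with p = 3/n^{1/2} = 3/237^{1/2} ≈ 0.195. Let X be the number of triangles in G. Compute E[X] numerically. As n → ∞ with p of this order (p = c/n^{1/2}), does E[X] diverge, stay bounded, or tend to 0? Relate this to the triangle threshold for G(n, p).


Number of potential triangles: C(237, 3) = 2190670.
Each occurs with probability p³ ≈ (0.195)³ ≈ 7.40016e-03.
By linearity: E[X] = C(237, 3)·p³ ≈ 2190670 · 7.40016e-03 ≈ 16211.314.
Since α = 1/2 < 1, p = c/n^{1/2} ≫ 1/n is above the triangle threshold p ~ 1/n. Asymptotically E[X] ~ (c³/6)·n^{3(1−α)} = (3³/6)·n^{1.5} → ∞; triangles are abundant w.h.p.

E[X] ≈ 16211.314; in regime p = Θ(1/n^{1/2}) E[X] diverges (above the triangle threshold p ~ 1/n).


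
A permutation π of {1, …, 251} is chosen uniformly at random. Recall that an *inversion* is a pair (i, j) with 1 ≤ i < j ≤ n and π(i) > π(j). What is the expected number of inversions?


Write X = Σ X_I over the C(251, 2) = 31375 pairs i < j, with X_I the indicator of one inversion.
There are 31375 indicators.
For each fixed pair i < j, the values π(i) and π(j) are two distinct elements of {1, …, 251} in uniformly random order; by symmetry P[π(i) > π(j)] = 1/2.
By linearity: E[X] = 31375 · (1/2) = C(251, 2) · (1/2) = 31375/2 = 31375/2 ≈ 15687.50000.

E[X] = 31375/2 = 15687.50000.


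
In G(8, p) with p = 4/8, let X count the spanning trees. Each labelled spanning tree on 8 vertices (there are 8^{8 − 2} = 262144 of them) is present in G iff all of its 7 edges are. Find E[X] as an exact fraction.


K_8 has 8^{8 − 2} = 262144 labelled spanning trees.
For each such spanning tree H, let X_H = 1 if all 7 edges of H are present in G. Then P[X_H = 1] = p^{7} = (1/2)^{7} = 1/128.
By linearity: E[X] = Σ_H E[X_H] = 262144 · p^{7} = 262144 · 1/128 = 2048.
Numerically: E[X] ≈ 2048.

E[X] = 262144 · (1/2)^{7} = 2048 ≈ 2048.


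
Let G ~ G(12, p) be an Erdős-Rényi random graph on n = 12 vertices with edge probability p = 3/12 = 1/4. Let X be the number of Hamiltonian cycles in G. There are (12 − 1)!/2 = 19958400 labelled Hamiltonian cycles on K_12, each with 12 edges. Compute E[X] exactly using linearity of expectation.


K_12 has (12 − 1)!/2 = 19958400 labelled Hamiltonian cycles.
For each such Hamiltonian cycle H, let X_H = 1 if all 12 edges of H are present in G. Then P[X_H = 1] = p^{12} = (1/4)^{12} = 1/16777216.
By linearity of expectation: E[X] = Σ_H E[X_H] = 19958400 · p^{12} = 19958400 · 1/16777216 = 155925/131072.
Numerically: E[X] ≈ 1.18961.

E[X] = 19958400 · (1/4)^{12} = 155925/131072 ≈ 1.18961.


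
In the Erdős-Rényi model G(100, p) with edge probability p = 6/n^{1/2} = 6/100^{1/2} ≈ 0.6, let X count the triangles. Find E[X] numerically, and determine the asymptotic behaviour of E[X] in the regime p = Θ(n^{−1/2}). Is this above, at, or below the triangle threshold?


Number of potential triangles: C(100, 3) = 161700.
Each occurs with probability p³ ≈ (0.6)³ ≈ 2.1600000e-01.
By linearity: E[X] = C(100, 3)·p³ ≈ 161700 · 2.1600000e-01 ≈ 34927.20000.
Since α = 1/2 < 1, p = c/n^{1/2} ≫ 1/n is above the triangle threshold p ~ 1/n. Asymptotically E[X] ~ (c³/6)·n^{3(1−α)} = (6³/6)·n^{1.5} → ∞; triangles are abundant w.h.p.

E[X] ≈ 34927.20000; in regime p = Θ(1/n^{1/2}) E[X] diverges (above the triangle threshold p ~ 1/n).


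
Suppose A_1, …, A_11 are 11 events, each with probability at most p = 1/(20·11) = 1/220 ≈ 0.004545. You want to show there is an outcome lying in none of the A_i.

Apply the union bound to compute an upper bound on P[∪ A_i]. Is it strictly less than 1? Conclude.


Union bound: P[∪_{i=1}^{11} A_i] ≤ Σ_i P[A_i] ≤ 11·p = 11·(1/220) = 1/20.
Numerically: 1/20 ≈ 0.050000.
Is 1/20 < 1? YES.
Since P[∪ A_i] ≤ 1/20 < 1, the complement has P[∩ A_i^c] ≥ 1 − 1/20 = 19/20 > 0, so some outcome avoids every A_i.

11·p = 1/20 ≈ 0.050000; existence CERTIFIED by the union bound.


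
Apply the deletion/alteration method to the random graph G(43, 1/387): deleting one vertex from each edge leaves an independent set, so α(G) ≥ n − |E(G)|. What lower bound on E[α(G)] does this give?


E[|E(G)|] = C(43, 2)·p = 903 · (1/387) = 7/3.
E[α(G)] ≥ n − E[|E(G)|] = 43 − 7/3 = 122/3.
Numerically: ≈ 40.666667.
(This is only a lower bound; the true E[α(G)] may be larger.)

E[α(G)] ≥ 122/3 ≈ 40.666667.


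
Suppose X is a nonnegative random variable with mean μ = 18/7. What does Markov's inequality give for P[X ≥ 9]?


μ = E[X] = 18/7, a = 9.
Markov: P[X ≥ 9] ≤ μ/a = (18/7)/9 = 2/7.
Numerically: ≈ 0.28571.
(Since a = 9 > μ = 2.57143, the bound 2/7 is < 1 and informative.)

P[X ≥ 9] ≤ 2/7 ≈ 0.28571.


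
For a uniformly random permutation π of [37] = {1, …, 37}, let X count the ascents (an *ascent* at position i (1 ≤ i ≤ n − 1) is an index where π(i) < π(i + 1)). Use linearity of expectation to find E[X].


Write X = Σ X_I over i = 1, …, 36, with X_I the indicator of one ascent.
There are 36 indicators.
For each fixed i, the pair (π(i), π(i+1)) is a uniformly random ordered pair of distinct values from {1, …, 37}; by symmetry P[π(i) < π(i+1)] = 1/2.
By linearity: E[X] = 36 · (1/2) = (37 − 1) · (1/2) = 18 ≈ 18.00000.

E[X] = 18 = 18.00000.


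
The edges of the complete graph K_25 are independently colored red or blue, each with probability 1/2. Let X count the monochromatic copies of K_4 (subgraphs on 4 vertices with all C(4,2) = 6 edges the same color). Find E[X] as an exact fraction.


Let X = Σ_S X_S over the C(25, 4) = 12650 subsets S of size 4, where X_S = 1 if the K_4 on S is monochromatic.
For a fixed S, the K_4 on S has C(4, 2) = 6 edges. P[all 6 edges red] = (1/2)^6, and likewise for blue, so P[monochromatic] = 2·(1/2)^6 = 2^{1 − 6} = 1/32.
By linearity of expectation: E[X] = C(25, 4) · 2^{1 − 6} = 12650 · 1/32 = 6325/16.
Numerically: E[X] ≈ 395.312500.

E[X] = C(25,4)·2^(1−C(4,2)) = 6325/16 ≈ 395.312500.


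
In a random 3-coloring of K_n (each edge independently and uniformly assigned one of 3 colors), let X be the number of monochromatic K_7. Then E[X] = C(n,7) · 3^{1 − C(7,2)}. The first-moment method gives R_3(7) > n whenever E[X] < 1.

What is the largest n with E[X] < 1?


We need C(n, 7) · 3^{1 − 21} < 1, i.e. C(n, 7) < 3^{21 − 1} = 3486784401.
Check values of n near the boundary:
  n = 77: C(77, 7) = 2404808340; 2404808340 < 3486784401? YES
  n = 78: C(78, 7) = 2641902120; 2641902120 < 3486784401? YES
  n = 79: C(79, 7) = 2898753715; 2898753715 < 3486784401? YES
  n = 80: C(80, 7) = 3176716400; 3176716400 < 3486784401? YES
  n = 81: C(81, 7) = 3477216600; 3477216600 < 3486784401? YES
  n = 82: C(82, 7) = 3801756816; 3801756816 < 3486784401? NO
  n = 83: C(83, 7) = 4151918628; 4151918628 < 3486784401? NO
  n = 84: C(84, 7) = 4529365776; 4529365776 < 3486784401? NO
The largest n with C(n, 7) < 3486784401 is n = 81 (where E[X] = 42928600/43046721 ≈ 0.99726). Hence R_3(7) > 81, i.e. R_3(7) ≥ 82.

Largest n = 81; hence R_3(7) > 81.


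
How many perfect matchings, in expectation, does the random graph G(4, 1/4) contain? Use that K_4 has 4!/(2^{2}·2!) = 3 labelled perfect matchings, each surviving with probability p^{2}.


K_4 has 4!/(2^{2}·2!) = 3 labelled perfect matchings.
For each such perfect matching H, let X_H = 1 if all 2 edges of H are present in G. Then P[X_H = 1] = p^{2} = (1/4)^{2} = 1/16.
By linearity: E[X] = Σ_H E[X_H] = 3 · p^{2} = 3 · 1/16 = 3/16.
Numerically: E[X] ≈ 0.1875.

E[X] = 3 · (1/4)^{2} = 3/16 ≈ 0.1875.


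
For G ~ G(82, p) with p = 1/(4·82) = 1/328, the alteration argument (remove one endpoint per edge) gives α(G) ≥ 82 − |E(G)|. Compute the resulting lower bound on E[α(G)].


E[|E(G)|] = C(82, 2)·p = 3321 · (1/328) = 81/8.
E[α(G)] ≥ n − E[|E(G)|] = 82 − 81/8 = 575/8.
Numerically: ≈ 71.8750.
(This is only a lower bound; the true E[α(G)] may be larger.)

E[α(G)] ≥ 575/8 ≈ 71.8750.


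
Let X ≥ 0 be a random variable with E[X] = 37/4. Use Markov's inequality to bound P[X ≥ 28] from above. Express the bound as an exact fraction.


μ = E[X] = 37/4, a = 28.
Markov: P[X ≥ 28] ≤ μ/a = (37/4)/28 = 37/112.
Numerically: ≈ 0.330357.
(Since a = 28 > μ = 9.250000, the bound 37/112 is < 1 and informative.)

P[X ≥ 28] ≤ 37/112 ≈ 0.330357.


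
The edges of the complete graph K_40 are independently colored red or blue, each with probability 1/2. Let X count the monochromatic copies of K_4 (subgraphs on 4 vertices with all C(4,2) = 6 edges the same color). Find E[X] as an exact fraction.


Let X = Σ_S X_S over the C(40, 4) = 91390 subsets S of size 4, where X_S = 1 if the K_4 on S is monochromatic.
For a fixed S, the K_4 on S has C(4, 2) = 6 edges. P[all 6 edges red] = (1/2)^6, and likewise for blue, so P[monochromatic] = 2·(1/2)^6 = 2^{1 − 6} = 1/32.
By linearity of expectation: E[X] = C(40, 4) · 2^{1 − 6} = 91390 · 1/32 = 45695/16.
Numerically: E[X] ≈ 2855.93750.

E[X] = C(40,4)·2^(1−C(4,2)) = 45695/16 ≈ 2855.93750.


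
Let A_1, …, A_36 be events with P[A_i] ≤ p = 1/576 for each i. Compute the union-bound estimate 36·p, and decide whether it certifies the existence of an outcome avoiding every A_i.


Union bound: P[∪_{i=1}^{36} A_i] ≤ Σ_i P[A_i] ≤ 36·p = 36·(1/576) = 1/16.
Numerically: 1/16 ≈ 0.062500.
Is 1/16 < 1? YES.
Since P[∪ A_i] ≤ 1/16 < 1, the complement has P[∩ A_i^c] ≥ 1 − 1/16 = 15/16 > 0, so some outcome avoids every A_i.

36·p = 1/16 ≈ 0.062500; existence CERTIFIED by the union bound.


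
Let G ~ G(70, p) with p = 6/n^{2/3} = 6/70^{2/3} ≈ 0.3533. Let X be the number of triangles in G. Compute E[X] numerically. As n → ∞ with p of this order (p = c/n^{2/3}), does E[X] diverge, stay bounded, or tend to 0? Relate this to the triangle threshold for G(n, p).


Number of potential triangles: C(70, 3) = 54740.
Each occurs with probability p³ ≈ (0.3533)³ ≈ 4.408163e-02.
By linearity: E[X] = C(70, 3)·p³ ≈ 54740 · 4.408163e-02 ≈ 2413.0286.
Since α = 2/3 < 1, p = c/n^{2/3} ≫ 1/n is above the triangle threshold p ~ 1/n. Asymptotically E[X] ~ (c³/6)·n^{3(1−α)} = (6³/6)·n^{1} → ∞; triangles are abundant w.h.p.

E[X] ≈ 2413.0286; in regime p = Θ(1/n^{2/3}) E[X] diverges (above the triangle threshold p ~ 1/n).


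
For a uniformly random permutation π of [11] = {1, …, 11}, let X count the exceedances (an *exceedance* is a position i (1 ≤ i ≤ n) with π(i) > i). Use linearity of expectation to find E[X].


Write X = Σ_{i=1}^{11} X_i, where X_i = 1_{π(i) > i}.
For each fixed i, π(i) is uniform over {1, …, 11} (marginal of a uniform permutation), so P[π(i) > i] = (n − i)/n. Summing: Σ_{i=1}^{11} (n − i)/n = (0 + 1 + … + 10)/11 = 11(11 − 1)/(2·11) = (11 − 1)/2.
Hence E[X] = Σ_{i=1}^{11} (11 − i)/11 = 5 ≈ 5.0000.

E[X] = 5 = 5.0000.


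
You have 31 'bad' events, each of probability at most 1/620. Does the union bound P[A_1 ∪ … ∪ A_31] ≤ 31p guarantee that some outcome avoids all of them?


Union bound: P[∪_{i=1}^{31} A_i] ≤ Σ_i P[A_i] ≤ 31·p = 31·(1/620) = 1/20.
Numerically: 1/20 ≈ 0.0500000.
Is 1/20 < 1? YES.
Since P[∪ A_i] ≤ 1/20 < 1, the complement has P[∩ A_i^c] ≥ 1 − 1/20 = 19/20 > 0, so some outcome avoids every A_i.

31·p = 1/20 ≈ 0.0500000; existence CERTIFIED by the union bound.


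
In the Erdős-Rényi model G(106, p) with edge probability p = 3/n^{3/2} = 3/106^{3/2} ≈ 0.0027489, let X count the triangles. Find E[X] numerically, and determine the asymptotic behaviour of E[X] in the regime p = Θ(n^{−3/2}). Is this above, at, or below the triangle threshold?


Number of potential triangles: C(106, 3) = 192920.
Each occurs with probability p³ ≈ (0.0027489)³ ≈ 2.0772433e-08.
By linearity: E[X] = C(106, 3)·p³ ≈ 192920 · 2.0772433e-08 ≈ 0.00401.
Since α = 3/2 > 1, p = c/n^{3/2} = o(1/n) is below the triangle threshold p ~ 1/n. Asymptotically E[X] ~ (c³/6)·n^{3(1−α)} = (3³/6)·n^{-1.5} → 0, so by Markov's inequality G has no triangles w.h.p.

E[X] ≈ 0.00401; in regime p = Θ(1/n^{3/2}) E[X] tends to 0 (below the triangle threshold p ~ 1/n).


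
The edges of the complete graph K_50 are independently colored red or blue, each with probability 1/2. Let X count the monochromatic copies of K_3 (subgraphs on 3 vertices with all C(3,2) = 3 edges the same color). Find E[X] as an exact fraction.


Let X = Σ_S X_S over the C(50, 3) = 19600 subsets S of size 3, where X_S = 1 if the K_3 on S is monochromatic.
For a fixed S, the K_3 on S has C(3, 2) = 3 edges. P[all 3 edges red] = (1/2)^3, and likewise for blue, so P[monochromatic] = 2·(1/2)^3 = 2^{1 − 3} = 1/4.
By linearity of expectation: E[X] = C(50, 3) · 2^{1 − 3} = 19600 · 1/4 = 4900.
Numerically: E[X] ≈ 4900.0000.

E[X] = C(50,3)·2^(1−C(3,2)) = 4900 ≈ 4900.0000.


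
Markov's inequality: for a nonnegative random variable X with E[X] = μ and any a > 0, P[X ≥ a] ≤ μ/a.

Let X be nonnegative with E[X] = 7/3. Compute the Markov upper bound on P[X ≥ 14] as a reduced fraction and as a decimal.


μ = E[X] = 7/3, a = 14.
Markov: P[X ≥ 14] ≤ μ/a = (7/3)/14 = 1/6.
Numerically: ≈ 0.167.
(Since a = 14 > μ = 2.333, the bound 1/6 is < 1 and informative.)

P[X ≥ 14] ≤ 1/6 ≈ 0.167.


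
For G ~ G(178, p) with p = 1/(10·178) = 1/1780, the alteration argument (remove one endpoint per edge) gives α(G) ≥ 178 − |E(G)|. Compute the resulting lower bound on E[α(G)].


E[|E(G)|] = C(178, 2)·p = 15753 · (1/1780) = 177/20.
E[α(G)] ≥ n − E[|E(G)|] = 178 − 177/20 = 3383/20.
Numerically: ≈ 169.150.
(This is only a lower bound; the true E[α(G)] may be larger.)

E[α(G)] ≥ 3383/20 ≈ 169.150.


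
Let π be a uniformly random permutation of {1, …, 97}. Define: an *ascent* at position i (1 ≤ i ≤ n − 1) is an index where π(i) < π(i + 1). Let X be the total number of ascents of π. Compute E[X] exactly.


Write X = Σ X_I over i = 1, …, 96, with X_I the indicator of one ascent.
There are 96 indicators.
For each fixed i, the pair (π(i), π(i+1)) is a uniformly random ordered pair of distinct values from {1, …, 97}; by symmetry P[π(i) < π(i+1)] = 1/2.
By linearity: E[X] = 96 · (1/2) = (97 − 1) · (1/2) = 48 ≈ 48.000.

E[X] = 48 = 48.000.


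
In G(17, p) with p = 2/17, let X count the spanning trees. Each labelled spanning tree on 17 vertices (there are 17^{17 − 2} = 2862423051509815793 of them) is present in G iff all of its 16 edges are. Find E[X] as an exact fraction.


K_17 has 17^{17 − 2} = 2862423051509815793 labelled spanning trees.
For each such spanning tree H, let X_H = 1 if all 16 edges of H are present in G. Then P[X_H = 1] = p^{16} = (2/17)^{16} = 65536/48661191875666868481.
By linearity: E[X] = Σ_H E[X_H] = 2862423051509815793 · p^{16} = 2862423051509815793 · 65536/48661191875666868481 = 65536/17.
Numerically: E[X] ≈ 3.86e+03.

E[X] = 2862423051509815793 · (2/17)^{16} = 65536/17 ≈ 3.86e+03.


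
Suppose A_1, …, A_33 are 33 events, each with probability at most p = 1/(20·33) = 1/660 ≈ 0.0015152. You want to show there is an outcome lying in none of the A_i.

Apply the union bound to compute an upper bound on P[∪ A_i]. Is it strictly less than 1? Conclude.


Union bound: P[∪_{i=1}^{33} A_i] ≤ Σ_i P[A_i] ≤ 33·p = 33·(1/660) = 1/20.
Numerically: 1/20 ≈ 0.0500000.
Is 1/20 < 1? YES.
Since P[∪ A_i] ≤ 1/20 < 1, the complement has P[∩ A_i^c] ≥ 1 − 1/20 = 19/20 > 0, so some outcome avoids every A_i.

33·p = 1/20 ≈ 0.0500000; existence CERTIFIED by the union bound.


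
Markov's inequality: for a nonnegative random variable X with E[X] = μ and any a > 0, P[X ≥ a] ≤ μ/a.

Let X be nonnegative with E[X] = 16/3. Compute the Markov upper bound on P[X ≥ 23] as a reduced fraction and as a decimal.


μ = E[X] = 16/3, a = 23.
Markov: P[X ≥ 23] ≤ μ/a = (16/3)/23 = 16/69.
Numerically: ≈ 0.232.
(Since a = 23 > μ = 5.333, the bound 16/69 is < 1 and informative.)

P[X ≥ 23] ≤ 16/69 ≈ 0.232.


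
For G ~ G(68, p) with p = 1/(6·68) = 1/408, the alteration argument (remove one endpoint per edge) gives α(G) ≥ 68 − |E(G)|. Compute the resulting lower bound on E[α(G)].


E[|E(G)|] = C(68, 2)·p = 2278 · (1/408) = 67/12.
E[α(G)] ≥ n − E[|E(G)|] = 68 − 67/12 = 749/12.
Numerically: ≈ 62.4167.
(This is only a lower bound; the true E[α(G)] may be larger.)

E[α(G)] ≥ 749/12 ≈ 62.4167.


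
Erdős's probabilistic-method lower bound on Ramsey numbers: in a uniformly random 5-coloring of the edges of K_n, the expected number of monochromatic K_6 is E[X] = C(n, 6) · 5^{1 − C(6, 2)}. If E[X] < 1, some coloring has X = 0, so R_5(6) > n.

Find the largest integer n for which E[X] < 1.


We need C(n, 6) · 5^{1 − 15} < 1, i.e. C(n, 6) < 5^{15 − 1} = 6103515625.
Check values of n near the boundary:
  n = 126: C(126, 6) = 4925156775; 4925156775 < 6103515625? YES
  n = 127: C(127, 6) = 5169379425; 5169379425 < 6103515625? YES
  n = 128: C(128, 6) = 5423611200; 5423611200 < 6103515625? YES
  n = 129: C(129, 6) = 5688177600; 5688177600 < 6103515625? YES
  n = 130: C(130, 6) = 5963412000; 5963412000 < 6103515625? YES
  n = 131: C(131, 6) = 6249655776; 6249655776 < 6103515625? NO
  n = 132: C(132, 6) = 6547258432; 6547258432 < 6103515625? NO
The largest n with C(n, 6) < 6103515625 is n = 130 (where E[X] = 47707296/48828125 ≈ 0.977). Hence R_5(6) > 130, i.e. R_5(6) ≥ 131.

Largest n = 130; hence R_5(6) > 130.


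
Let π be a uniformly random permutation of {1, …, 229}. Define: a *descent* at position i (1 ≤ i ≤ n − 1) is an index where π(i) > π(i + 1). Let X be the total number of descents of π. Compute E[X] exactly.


Write X = Σ X_I over i = 1, …, 228, with X_I the indicator of one descent.
There are 228 indicators.
For each fixed i, the pair (π(i), π(i+1)) is a uniformly random ordered pair of distinct values from {1, …, 229}; by symmetry P[π(i) > π(i+1)] = 1/2.
By linearity: E[X] = 228 · (1/2) = (229 − 1) · (1/2) = 114 ≈ 114.00000.

E[X] = 114 = 114.00000.


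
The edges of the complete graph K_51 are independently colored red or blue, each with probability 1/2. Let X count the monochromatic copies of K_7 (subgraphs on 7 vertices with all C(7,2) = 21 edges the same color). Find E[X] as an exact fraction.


Let X = Σ_S X_S over the C(51, 7) = 115775100 subsets S of size 7, where X_S = 1 if the K_7 on S is monochromatic.
For a fixed S, the K_7 on S has C(7, 2) = 21 edges. P[all 21 edges red] = (1/2)^21, and likewise for blue, so P[monochromatic] = 2·(1/2)^21 = 2^{1 − 21} = 1/1048576.
By linearity: E[X] = C(51, 7) · 2^{1 − 21} = 115775100 · 1/1048576 = 28943775/262144.
Numerically: E[X] ≈ 110.41174.

E[X] = C(51,7)·2^(1−C(7,2)) = 28943775/262144 ≈ 110.41174.


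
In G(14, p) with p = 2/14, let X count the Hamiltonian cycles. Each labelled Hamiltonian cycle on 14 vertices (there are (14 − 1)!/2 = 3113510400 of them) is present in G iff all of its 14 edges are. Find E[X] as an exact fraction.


K_14 has (14 − 1)!/2 = 3113510400 labelled Hamiltonian cycles.
For each such Hamiltonian cycle H, let X_H = 1 if all 14 edges of H are present in G. Then P[X_H = 1] = p^{14} = (1/7)^{14} = 1/678223072849.
Summing the indicators: E[X] = Σ_H E[X_H] = 3113510400 · p^{14} = 3113510400 · 1/678223072849 = 444787200/96889010407.
Numerically: E[X] ≈ 0.004591.

E[X] = 3113510400 · (1/7)^{14} = 444787200/96889010407 ≈ 0.004591.


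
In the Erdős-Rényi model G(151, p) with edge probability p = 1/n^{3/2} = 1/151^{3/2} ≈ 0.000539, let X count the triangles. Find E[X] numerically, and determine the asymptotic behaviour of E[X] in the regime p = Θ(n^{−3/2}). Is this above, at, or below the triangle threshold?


Number of potential triangles: C(151, 3) = 562475.
Each occurs with probability p³ ≈ (0.000539)³ ≈ 1.56532e-10.
By linearity: E[X] = C(151, 3)·p³ ≈ 562475 · 1.56532e-10 ≈ 0.000.
Since α = 3/2 > 1, p = c/n^{3/2} = o(1/n) is below the triangle threshold p ~ 1/n. Asymptotically E[X] ~ (c³/6)·n^{3(1−α)} = (1³/6)·n^{-1.5} → 0, so by Markov's inequality G has no triangles w.h.p.

E[X] ≈ 0.000; in regime p = Θ(1/n^{3/2}) E[X] tends to 0 (below the triangle threshold p ~ 1/n).


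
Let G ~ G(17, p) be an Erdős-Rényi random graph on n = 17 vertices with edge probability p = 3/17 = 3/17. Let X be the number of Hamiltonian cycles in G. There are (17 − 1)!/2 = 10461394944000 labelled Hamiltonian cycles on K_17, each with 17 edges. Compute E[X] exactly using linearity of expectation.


K_17 has (17 − 1)!/2 = 10461394944000 labelled Hamiltonian cycles.
For each such Hamiltonian cycle H, let X_H = 1 if all 17 edges of H are present in G. Then P[X_H = 1] = p^{17} = (3/17)^{17} = 129140163/827240261886336764177.
Summing the indicators: E[X] = Σ_H E[X_H] = 10461394944000 · p^{17} = 10461394944000 · 129140163/827240261886336764177 = 1350986248275535872000/827240261886336764177.
Numerically: E[X] ≈ 1.633.

E[X] = 10461394944000 · (3/17)^{17} = 1350986248275535872000/827240261886336764177 ≈ 1.633.


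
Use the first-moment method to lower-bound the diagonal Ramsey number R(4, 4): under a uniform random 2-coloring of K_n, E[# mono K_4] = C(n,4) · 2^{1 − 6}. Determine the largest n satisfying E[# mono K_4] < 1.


We need C(n, 4) · 2^{1 − 6} < 1, i.e. C(n, 4) < 2^{6 − 1} = 32.
Check values of n near the boundary:
  n = 4: C(4, 4) = 1; 1 < 32? YES
  n = 5: C(5, 4) = 5; 5 < 32? YES
  n = 6: C(6, 4) = 15; 15 < 32? YES
  n = 7: C(7, 4) = 35; 35 < 32? NO
  n = 8: C(8, 4) = 70; 70 < 32? NO
  n = 9: C(9, 4) = 126; 126 < 32? NO
The largest n with C(n, 4) < 32 is n = 6 (where E[X] = 15/32 ≈ 0.469). Hence R(4, 4) > 6, i.e. R(4, 4) ≥ 7.

Largest n = 6; hence R(4, 4) > 6.


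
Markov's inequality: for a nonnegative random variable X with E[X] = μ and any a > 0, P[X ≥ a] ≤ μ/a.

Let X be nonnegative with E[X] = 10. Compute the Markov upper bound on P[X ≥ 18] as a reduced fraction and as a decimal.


μ = E[X] = 10, a = 18.
Markov: P[X ≥ 18] ≤ μ/a = (10)/18 = 5/9.
Numerically: ≈ 0.5556.
(Since a = 18 > μ = 10.0000, the bound 5/9 is < 1 and informative.)

P[X ≥ 18] ≤ 5/9 ≈ 0.5556.


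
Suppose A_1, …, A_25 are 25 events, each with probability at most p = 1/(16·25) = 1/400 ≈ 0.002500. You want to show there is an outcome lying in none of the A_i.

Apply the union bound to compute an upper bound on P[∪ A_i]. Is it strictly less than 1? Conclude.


Union bound: P[∪_{i=1}^{25} A_i] ≤ Σ_i P[A_i] ≤ 25·p = 25·(1/400) = 1/16.
Numerically: 1/16 ≈ 0.062500.
Is 1/16 < 1? YES.
Since P[∪ A_i] ≤ 1/16 < 1, the complement has P[∩ A_i^c] ≥ 1 − 1/16 = 15/16 > 0, so some outcome avoids every A_i.

25·p = 1/16 ≈ 0.062500; existence CERTIFIED by the union bound.


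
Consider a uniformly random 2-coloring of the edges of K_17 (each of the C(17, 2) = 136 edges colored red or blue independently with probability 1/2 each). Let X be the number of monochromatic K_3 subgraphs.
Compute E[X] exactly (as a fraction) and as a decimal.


Let X = Σ_S X_S over the C(17, 3) = 680 subsets S of size 3, where X_S = 1 if the K_3 on S is monochromatic.
For a fixed S, the K_3 on S has C(3, 2) = 3 edges. P[all 3 edges red] = (1/2)^3, and likewise for blue, so P[monochromatic] = 2·(1/2)^3 = 2^{1 − 3} = 1/4.
By linearity of expectation: E[X] = C(17, 3) · 2^{1 − 3} = 680 · 1/4 = 170.
Numerically: E[X] ≈ 170.0000.

E[X] = C(17,3)·2^(1−C(3,2)) = 170 ≈ 170.0000.


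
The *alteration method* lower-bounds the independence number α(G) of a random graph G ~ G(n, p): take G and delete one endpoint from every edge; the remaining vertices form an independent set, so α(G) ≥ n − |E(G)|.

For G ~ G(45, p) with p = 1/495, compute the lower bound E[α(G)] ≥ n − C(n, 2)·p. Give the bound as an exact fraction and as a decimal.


E[|E(G)|] = C(45, 2)·p = 990 · (1/495) = 2.
E[α(G)] ≥ n − E[|E(G)|] = 45 − 2 = 43.
Numerically: ≈ 43.000.
(This is only a lower bound; the true E[α(G)] may be larger.)

E[α(G)] ≥ 43 ≈ 43.000.
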